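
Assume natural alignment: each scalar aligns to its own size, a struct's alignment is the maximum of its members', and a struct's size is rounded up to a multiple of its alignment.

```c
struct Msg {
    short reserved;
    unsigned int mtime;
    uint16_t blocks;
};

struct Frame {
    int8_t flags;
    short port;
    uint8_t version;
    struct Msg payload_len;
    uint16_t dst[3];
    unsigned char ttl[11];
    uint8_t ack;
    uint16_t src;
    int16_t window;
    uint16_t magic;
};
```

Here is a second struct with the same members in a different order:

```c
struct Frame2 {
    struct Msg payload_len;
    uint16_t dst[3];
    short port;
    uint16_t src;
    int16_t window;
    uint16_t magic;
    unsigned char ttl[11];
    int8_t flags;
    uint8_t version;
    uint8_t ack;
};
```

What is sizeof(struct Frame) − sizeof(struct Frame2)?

4

Msg: reserved at 0 (size 2, align 2) → ends 2; pad 2 to align 4 for mtime; mtime at 4 (size 4, align 4) → ends 8; blocks at 8 (size 2, align 2) → ends 10; tail pad 2 to reach multiple of 4; total 12 bytes, alignment 4
flags at 0 (size 1, align 1) → ends 1
pad 1 to align 2 for port
port at 2 (size 2, align 2) → ends 4
version at 4 (size 1, align 1) → ends 5
pad 3 to align 4 for payload_len
payload_len at 8 (size 12, align 4) → ends 20
dst at 20 (size 6, align 2) → ends 26
ttl at 26 (size 11, align 1) → ends 37
ack at 37 (size 1, align 1) → ends 38
src at 38 (size 2, align 2) → ends 40
window at 40 (size 2, align 2) → ends 42
magic at 42 (size 2, align 2) → ends 44
total 44 bytes, alignment 4
— Frame2 —
payload_len at 0 (size 12, align 4) → ends 12
dst at 12 (size 6, align 2) → ends 18
port at 18 (size 2, align 2) → ends 20
src at 20 (size 2, align 2) → ends 22
window at 22 (size 2, align 2) → ends 24
magic at 24 (size 2, align 2) → ends 26
ttl at 26 (size 11, align 1) → ends 37
flags at 37 (size 1, align 1) → ends 38
version at 38 (size 1, align 1) → ends 39
ack at 39 (size 1, align 1) → ends 40
total 40 bytes, alignment 4
44 − 40 = 4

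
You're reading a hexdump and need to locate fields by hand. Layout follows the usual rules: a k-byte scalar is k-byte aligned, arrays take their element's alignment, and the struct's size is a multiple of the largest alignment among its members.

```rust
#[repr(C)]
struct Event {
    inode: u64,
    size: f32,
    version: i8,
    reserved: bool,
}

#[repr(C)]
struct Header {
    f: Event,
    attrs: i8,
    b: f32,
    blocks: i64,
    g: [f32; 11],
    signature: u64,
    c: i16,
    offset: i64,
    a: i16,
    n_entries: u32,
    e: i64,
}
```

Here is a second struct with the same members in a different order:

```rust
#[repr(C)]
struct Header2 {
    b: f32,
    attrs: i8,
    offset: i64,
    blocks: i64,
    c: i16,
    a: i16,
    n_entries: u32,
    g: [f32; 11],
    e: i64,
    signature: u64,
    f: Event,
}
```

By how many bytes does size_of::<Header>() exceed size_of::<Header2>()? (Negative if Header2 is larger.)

8

Event: @0: inode [8B, align 8] → 8; @8: size [4B, align 4] → 12; @12: version [1B, align 1] → 13; @13: reserved [1B, align 1] → 14; +2 tail pad (align 8); size 16, align 8
@0: f [16B, align 8] → 16
@16: attrs [1B, align 1] → 17
+3 pad (align 4)
@20: b [4B, align 4] → 24
@24: blocks [8B, align 8] → 32
@32: g [44B, align 4] → 76
+4 pad (align 8)
@80: signature [8B, align 8] → 88
@88: c [2B, align 2] → 90
+6 pad (align 8)
@96: offset [8B, align 8] → 104
@104: a [2B, align 2] → 106
+2 pad (align 4)
@108: n_entries [4B, align 4] → 112
@112: e [8B, align 8] → 120
size 120, align 8
— Header2 —
@0: b [4B, align 4] → 4
@4: attrs [1B, align 1] → 5
+3 pad (align 8)
@8: offset [8B, align 8] → 16
@16: blocks [8B, align 8] → 24
@24: c [2B, align 2] → 26
@26: a [2B, align 2] → 28
@28: n_entries [4B, align 4] → 32
@32: g [44B, align 4] → 76
+4 pad (align 8)
@80: e [8B, align 8] → 88
@88: signature [8B, align 8] → 96
@96: f [16B, align 8] → 112
size 112, align 8
120 − 112 = 8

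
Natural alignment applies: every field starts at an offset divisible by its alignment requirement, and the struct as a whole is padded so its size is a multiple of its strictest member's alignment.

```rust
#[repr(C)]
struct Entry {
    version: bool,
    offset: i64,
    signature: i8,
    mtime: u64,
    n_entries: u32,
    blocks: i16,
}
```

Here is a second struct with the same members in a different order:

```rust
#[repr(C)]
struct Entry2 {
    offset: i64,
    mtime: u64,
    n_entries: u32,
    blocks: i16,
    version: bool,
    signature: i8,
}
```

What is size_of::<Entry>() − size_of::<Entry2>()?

version at 0 (size 1, align 1) → ends 1
pad 7 to align 8 for offset
offset at 8 (size 8, align 8) → ends 16
signature at 16 (size 1, align 1) → ends 17
pad 7 to align 8 for mtime
mtime at 24 (size 8, align 8) → ends 32
n_entries at 32 (size 4, align 4) → ends 36
blocks at 36 (size 2, align 2) → ends 38
tail pad 2 to reach multiple of 8
total 40 bytes, alignment 8
— Entry2 —
offset at 0 (size 8, align 8) → ends 8
mtime at 8 (size 8, align 8) → ends 16
n_entries at 16 (size 4, align 4) → ends 20
blocks at 20 (size 2, align 2) → ends 22
version at 22 (size 1, align 1) → ends 23
signature at 23 (size 1, align 1) → ends 24
total 24 bytes, alignment 8
40 − 24 = 16

16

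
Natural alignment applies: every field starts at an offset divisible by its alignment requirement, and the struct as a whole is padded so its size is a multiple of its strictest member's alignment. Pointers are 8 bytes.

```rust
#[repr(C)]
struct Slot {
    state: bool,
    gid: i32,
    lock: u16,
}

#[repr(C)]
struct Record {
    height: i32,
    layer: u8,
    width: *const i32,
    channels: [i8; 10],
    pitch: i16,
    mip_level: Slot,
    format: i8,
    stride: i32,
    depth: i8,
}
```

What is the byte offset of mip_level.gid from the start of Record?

32

Slot: state at 0 (size 1, align 1) → ends 1; pad 3 to align 4 for gid; gid at 4 (size 4, align 4) → ends 8; lock at 8 (size 2, align 2) → ends 10; tail pad 2 to reach multiple of 4; total 12 bytes, alignment 4
height at 0 (size 4, align 4) → ends 4
layer at 4 (size 1, align 1) → ends 5
pad 3 to align 8 for width
width at 8 (size 8, align 8) → ends 16
channels at 16 (size 10, align 1) → ends 26
pitch at 26 (size 2, align 2) → ends 28
mip_level at 28 (size 12, align 4) → ends 40
within Slot: gid at 4
28 + 4 = 32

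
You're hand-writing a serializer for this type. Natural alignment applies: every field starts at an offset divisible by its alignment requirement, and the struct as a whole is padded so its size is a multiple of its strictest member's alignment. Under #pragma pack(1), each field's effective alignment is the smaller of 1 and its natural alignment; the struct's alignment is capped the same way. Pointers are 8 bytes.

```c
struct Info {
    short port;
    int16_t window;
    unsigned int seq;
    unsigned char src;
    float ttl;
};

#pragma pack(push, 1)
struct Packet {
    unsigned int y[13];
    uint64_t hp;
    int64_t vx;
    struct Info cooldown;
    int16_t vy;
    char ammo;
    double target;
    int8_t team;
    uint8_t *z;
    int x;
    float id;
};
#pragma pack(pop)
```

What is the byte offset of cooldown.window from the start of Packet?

Info: 0..2  port  (2B, 2-aligned); 2..4  window  (2B, 2-aligned); 4..8  seq  (4B, 4-aligned); 8..9  src  (1B, 1-aligned); 9..12  -- padding (3B); 12..16  ttl  (4B, 4-aligned); sizeof = 16, alignof = 4
0..52  y  (52B, 1-aligned)
52..60  hp  (8B, 1-aligned)
60..68  vx  (8B, 1-aligned)
68..84  cooldown  (16B, 1-aligned)
within Info: window at 2
68 + 2 = 70

70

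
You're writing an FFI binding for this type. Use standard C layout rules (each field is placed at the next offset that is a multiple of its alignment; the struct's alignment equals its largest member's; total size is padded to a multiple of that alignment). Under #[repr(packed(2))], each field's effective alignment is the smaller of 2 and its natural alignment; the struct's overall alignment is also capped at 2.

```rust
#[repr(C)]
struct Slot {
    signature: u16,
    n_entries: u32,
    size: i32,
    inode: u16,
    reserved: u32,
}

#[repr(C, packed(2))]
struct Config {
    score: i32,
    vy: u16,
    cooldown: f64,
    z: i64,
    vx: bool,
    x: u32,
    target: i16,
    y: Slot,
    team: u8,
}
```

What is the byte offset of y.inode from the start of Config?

42

Slot: signature at 0 (size 2, align 2) → ends 2; pad 2 to align 4 for n_entries; n_entries at 4 (size 4, align 4) → ends 8; size at 8 (size 4, align 4) → ends 12; inode at 12 (size 2, align 2) → ends 14; pad 2 to align 4 for reserved; reserved at 16 (size 4, align 4) → ends 20; total 20 bytes, alignment 4
score at 0 (size 4, align 2) → ends 4
vy at 4 (size 2, align 2) → ends 6
cooldown at 6 (size 8, align 2) → ends 14
z at 14 (size 8, align 2) → ends 22
vx at 22 (size 1, align 1) → ends 23
pad 1 to align 2 for x
x at 24 (size 4, align 2) → ends 28
target at 28 (size 2, align 2) → ends 30
y at 30 (size 20, align 2) → ends 50
within Slot: inode at 12
30 + 12 = 42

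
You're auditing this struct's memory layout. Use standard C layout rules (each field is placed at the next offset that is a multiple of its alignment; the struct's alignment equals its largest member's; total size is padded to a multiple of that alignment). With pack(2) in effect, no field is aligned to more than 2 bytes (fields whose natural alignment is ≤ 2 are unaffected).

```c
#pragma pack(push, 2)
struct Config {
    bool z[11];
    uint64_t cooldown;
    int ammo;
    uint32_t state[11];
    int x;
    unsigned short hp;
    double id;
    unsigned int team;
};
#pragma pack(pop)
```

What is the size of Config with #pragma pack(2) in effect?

86

0..11  z  (11B, 1-aligned)
11..12  -- padding (1B)
12..20  cooldown  (8B, 2-aligned)
20..24  ammo  (4B, 2-aligned)
24..68  state  (44B, 2-aligned)
68..72  x  (4B, 2-aligned)
72..74  hp  (2B, 2-aligned)
74..82  id  (8B, 2-aligned)
82..86  team  (4B, 2-aligned)
sizeof = 86, alignof = 2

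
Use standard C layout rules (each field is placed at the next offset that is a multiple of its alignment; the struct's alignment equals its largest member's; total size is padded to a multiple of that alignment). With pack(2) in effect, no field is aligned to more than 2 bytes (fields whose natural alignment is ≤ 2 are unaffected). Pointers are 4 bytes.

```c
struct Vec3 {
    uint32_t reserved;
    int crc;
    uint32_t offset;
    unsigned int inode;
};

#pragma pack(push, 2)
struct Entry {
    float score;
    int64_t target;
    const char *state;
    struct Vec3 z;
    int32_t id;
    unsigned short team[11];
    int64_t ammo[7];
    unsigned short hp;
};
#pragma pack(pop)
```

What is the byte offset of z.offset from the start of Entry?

24

Vec3: reserved at 0 (size 4, align 4) → ends 4; crc at 4 (size 4, align 4) → ends 8; offset at 8 (size 4, align 4) → ends 12; inode at 12 (size 4, align 4) → ends 16; total 16 bytes, alignment 4
score at 0 (size 4, align 2) → ends 4
target at 4 (size 8, align 2) → ends 12
state at 12 (size 4, align 2) → ends 16
z at 16 (size 16, align 2) → ends 32
within Vec3: offset at 8
16 + 8 = 24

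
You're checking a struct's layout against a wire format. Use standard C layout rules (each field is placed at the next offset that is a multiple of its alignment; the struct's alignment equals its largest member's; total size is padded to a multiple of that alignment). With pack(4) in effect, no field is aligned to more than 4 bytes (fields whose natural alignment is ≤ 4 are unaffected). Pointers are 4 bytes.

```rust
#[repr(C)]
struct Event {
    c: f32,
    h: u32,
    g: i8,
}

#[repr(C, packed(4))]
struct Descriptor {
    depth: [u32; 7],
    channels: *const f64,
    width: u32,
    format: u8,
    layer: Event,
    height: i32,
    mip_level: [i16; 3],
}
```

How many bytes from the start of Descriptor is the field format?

36

Event: 0..4  c  (4B, 4-aligned); 4..8  h  (4B, 4-aligned); 8..9  g  (1B, 1-aligned); 9..12  -- tail padding (3B); sizeof = 12, alignof = 4
0..28  depth  (28B, 4-aligned)
28..32  channels  (4B, 4-aligned)
32..36  width  (4B, 4-aligned)
36..37  format  (1B, 1-aligned)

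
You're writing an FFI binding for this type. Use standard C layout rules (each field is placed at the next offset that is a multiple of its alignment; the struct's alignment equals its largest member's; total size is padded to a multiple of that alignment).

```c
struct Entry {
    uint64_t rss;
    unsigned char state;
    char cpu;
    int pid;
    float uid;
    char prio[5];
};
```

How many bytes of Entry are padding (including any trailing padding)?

9

0..8  rss  (8B, 8-aligned)
8..9  state  (1B, 1-aligned)
9..10  cpu  (1B, 1-aligned)
10..12  -- padding (2B)
12..16  pid  (4B, 4-aligned)
16..20  uid  (4B, 4-aligned)
20..25  prio  (5B, 1-aligned)
25..32  -- tail padding (7B)
sizeof = 32, alignof = 8
data bytes 23, size 32 → padding 9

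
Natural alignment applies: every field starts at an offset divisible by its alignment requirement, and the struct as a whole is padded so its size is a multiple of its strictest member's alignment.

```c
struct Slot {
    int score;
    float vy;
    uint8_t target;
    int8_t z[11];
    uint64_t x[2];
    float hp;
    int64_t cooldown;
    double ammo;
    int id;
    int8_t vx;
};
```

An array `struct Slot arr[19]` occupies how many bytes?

0..4  score  (4B, 4-aligned)
4..8  vy  (4B, 4-aligned)
8..9  target  (1B, 1-aligned)
9..20  z  (11B, 1-aligned)
20..24  -- padding (4B)
24..40  x  (16B, 8-aligned)
40..44  hp  (4B, 4-aligned)
44..48  -- padding (4B)
48..56  cooldown  (8B, 8-aligned)
56..64  ammo  (8B, 8-aligned)
64..68  id  (4B, 4-aligned)
68..69  vx  (1B, 1-aligned)
69..72  -- tail padding (3B)
sizeof = 72, alignof = 8
array of 19: 19 × 72 = 1368

1368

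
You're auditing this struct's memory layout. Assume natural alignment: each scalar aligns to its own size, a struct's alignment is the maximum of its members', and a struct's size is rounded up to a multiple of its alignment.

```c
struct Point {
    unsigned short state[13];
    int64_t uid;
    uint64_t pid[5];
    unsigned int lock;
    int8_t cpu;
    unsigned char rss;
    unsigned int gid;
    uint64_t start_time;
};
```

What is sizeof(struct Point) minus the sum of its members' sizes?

0..26  state  (26B, 2-aligned)
26..32  -- padding (6B)
32..40  uid  (8B, 8-aligned)
40..80  pid  (40B, 8-aligned)
80..84  lock  (4B, 4-aligned)
84..85  cpu  (1B, 1-aligned)
85..86  rss  (1B, 1-aligned)
86..88  -- padding (2B)
88..92  gid  (4B, 4-aligned)
92..96  -- padding (4B)
96..104  start_time  (8B, 8-aligned)
sizeof = 104, alignof = 8
data bytes 92, size 104 → padding 12

12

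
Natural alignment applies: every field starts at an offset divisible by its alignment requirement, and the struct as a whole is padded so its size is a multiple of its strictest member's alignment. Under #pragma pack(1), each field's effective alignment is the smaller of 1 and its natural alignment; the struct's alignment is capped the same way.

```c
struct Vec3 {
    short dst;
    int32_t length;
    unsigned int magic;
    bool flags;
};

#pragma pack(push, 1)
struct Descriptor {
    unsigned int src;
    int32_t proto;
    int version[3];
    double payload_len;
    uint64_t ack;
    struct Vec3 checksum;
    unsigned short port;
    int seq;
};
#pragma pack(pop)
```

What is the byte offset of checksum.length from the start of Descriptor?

40

Vec3: 0..2  dst  (2B, 2-aligned); 2..4  -- padding (2B); 4..8  length  (4B, 4-aligned); 8..12  magic  (4B, 4-aligned); 12..13  flags  (1B, 1-aligned); 13..16  -- tail padding (3B); sizeof = 16, alignof = 4
0..4  src  (4B, 1-aligned)
4..8  proto  (4B, 1-aligned)
8..20  version  (12B, 1-aligned)
20..28  payload_len  (8B, 1-aligned)
28..36  ack  (8B, 1-aligned)
36..52  checksum  (16B, 1-aligned)
within Vec3: length at 4
36 + 4 = 40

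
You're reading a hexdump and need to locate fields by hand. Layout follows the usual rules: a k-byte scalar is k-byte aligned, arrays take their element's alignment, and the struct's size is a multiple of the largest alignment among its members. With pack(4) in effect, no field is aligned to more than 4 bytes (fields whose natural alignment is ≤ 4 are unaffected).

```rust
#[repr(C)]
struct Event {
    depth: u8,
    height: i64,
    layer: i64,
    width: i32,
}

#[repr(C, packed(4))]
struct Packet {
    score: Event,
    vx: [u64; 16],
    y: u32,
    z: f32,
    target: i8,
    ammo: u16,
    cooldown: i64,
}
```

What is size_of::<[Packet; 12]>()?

2160

Event: @0: depth [1B, align 1] → 1; +7 pad (align 8); @8: height [8B, align 8] → 16; @16: layer [8B, align 8] → 24; @24: width [4B, align 4] → 28; +4 tail pad (align 8); size 32, align 8
@0: score [32B, align 4] → 32
@32: vx [128B, align 4] → 160
@160: y [4B, align 4] → 164
@164: z [4B, align 4] → 168
@168: target [1B, align 1] → 169
+1 pad (align 2)
@170: ammo [2B, align 2] → 172
@172: cooldown [8B, align 4] → 180
size 180, align 4
array of 12: 12 × 180 = 2160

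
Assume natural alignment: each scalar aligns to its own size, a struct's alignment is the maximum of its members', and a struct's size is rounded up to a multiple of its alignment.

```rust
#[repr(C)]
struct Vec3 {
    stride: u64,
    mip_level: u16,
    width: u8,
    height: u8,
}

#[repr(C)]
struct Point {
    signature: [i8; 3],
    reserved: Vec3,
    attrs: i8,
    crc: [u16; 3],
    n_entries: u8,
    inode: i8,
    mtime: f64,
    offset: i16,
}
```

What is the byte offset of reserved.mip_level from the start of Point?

Vec3: @0: stride [8B, align 8] → 8; @8: mip_level [2B, align 2] → 10; @10: width [1B, align 1] → 11; @11: height [1B, align 1] → 12; +4 tail pad (align 8); size 16, align 8
@0: signature [3B, align 1] → 3
+5 pad (align 8)
@8: reserved [16B, align 8] → 24
within Vec3: mip_level at 8
8 + 8 = 16

16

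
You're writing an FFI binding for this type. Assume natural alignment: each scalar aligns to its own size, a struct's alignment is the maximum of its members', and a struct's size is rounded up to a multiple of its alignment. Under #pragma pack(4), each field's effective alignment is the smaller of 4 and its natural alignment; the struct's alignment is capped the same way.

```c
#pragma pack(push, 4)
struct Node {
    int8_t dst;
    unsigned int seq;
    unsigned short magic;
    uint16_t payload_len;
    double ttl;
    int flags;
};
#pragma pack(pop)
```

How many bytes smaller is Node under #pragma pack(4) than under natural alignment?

natural layout:
  0..1  dst  (1B, 1-aligned)
  1..4  -- padding (3B)
  4..8  seq  (4B, 4-aligned)
  8..10  magic  (2B, 2-aligned)
  10..12  payload_len  (2B, 2-aligned)
  12..16  -- padding (4B)
  16..24  ttl  (8B, 8-aligned)
  24..28  flags  (4B, 4-aligned)
  28..32  -- tail padding (4B)
  sizeof = 32, alignof = 8
packed(4) layout:
  0..1  dst  (1B, 1-aligned)
  1..4  -- padding (3B)
  4..8  seq  (4B, 4-aligned)
  8..10  magic  (2B, 2-aligned)
  10..12  payload_len  (2B, 2-aligned)
  12..20  ttl  (8B, 4-aligned)
  20..24  flags  (4B, 4-aligned)
  sizeof = 24, alignof = 4
32 − 24 = 8

8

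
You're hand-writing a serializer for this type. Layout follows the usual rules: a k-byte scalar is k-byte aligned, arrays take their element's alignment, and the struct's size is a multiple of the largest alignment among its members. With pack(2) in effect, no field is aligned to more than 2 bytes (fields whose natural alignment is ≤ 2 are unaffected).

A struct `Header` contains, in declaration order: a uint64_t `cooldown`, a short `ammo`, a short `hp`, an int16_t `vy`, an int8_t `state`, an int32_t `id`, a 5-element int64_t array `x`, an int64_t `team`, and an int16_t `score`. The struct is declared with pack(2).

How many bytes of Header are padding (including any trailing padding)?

@0: cooldown [8B, align 2] → 8
@8: ammo [2B, align 2] → 10
@10: hp [2B, align 2] → 12
@12: vy [2B, align 2] → 14
@14: state [1B, align 1] → 15
+1 pad (align 2)
@16: id [4B, align 2] → 20
@20: x [40B, align 2] → 60
@60: team [8B, align 2] → 68
@68: score [2B, align 2] → 70
size 70, align 2
data bytes 69, size 70 → padding 1

1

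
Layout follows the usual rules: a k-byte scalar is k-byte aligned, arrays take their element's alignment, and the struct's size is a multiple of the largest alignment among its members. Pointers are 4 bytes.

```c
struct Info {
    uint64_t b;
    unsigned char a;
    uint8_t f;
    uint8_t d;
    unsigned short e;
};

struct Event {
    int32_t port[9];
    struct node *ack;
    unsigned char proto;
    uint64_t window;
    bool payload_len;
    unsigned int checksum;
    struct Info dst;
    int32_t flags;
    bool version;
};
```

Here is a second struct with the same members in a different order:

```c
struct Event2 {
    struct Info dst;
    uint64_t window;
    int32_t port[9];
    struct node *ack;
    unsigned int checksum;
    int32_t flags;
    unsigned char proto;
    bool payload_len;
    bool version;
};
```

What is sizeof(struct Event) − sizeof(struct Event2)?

Info: b at 0 (size 8, align 8) → ends 8; a at 8 (size 1, align 1) → ends 9; f at 9 (size 1, align 1) → ends 10; d at 10 (size 1, align 1) → ends 11; pad 1 to align 2 for e; e at 12 (size 2, align 2) → ends 14; tail pad 2 to reach multiple of 8; total 16 bytes, alignment 8
port at 0 (size 36, align 4) → ends 36
ack at 36 (size 4, align 4) → ends 40
proto at 40 (size 1, align 1) → ends 41
pad 7 to align 8 for window
window at 48 (size 8, align 8) → ends 56
payload_len at 56 (size 1, align 1) → ends 57
pad 3 to align 4 for checksum
checksum at 60 (size 4, align 4) → ends 64
dst at 64 (size 16, align 8) → ends 80
flags at 80 (size 4, align 4) → ends 84
version at 84 (size 1, align 1) → ends 85
tail pad 3 to reach multiple of 8
total 88 bytes, alignment 8
— Event2 —
dst at 0 (size 16, align 8) → ends 16
window at 16 (size 8, align 8) → ends 24
port at 24 (size 36, align 4) → ends 60
ack at 60 (size 4, align 4) → ends 64
checksum at 64 (size 4, align 4) → ends 68
flags at 68 (size 4, align 4) → ends 72
proto at 72 (size 1, align 1) → ends 73
payload_len at 73 (size 1, align 1) → ends 74
version at 74 (size 1, align 1) → ends 75
tail pad 5 to reach multiple of 8
total 80 bytes, alignment 8
88 − 80 = 8

8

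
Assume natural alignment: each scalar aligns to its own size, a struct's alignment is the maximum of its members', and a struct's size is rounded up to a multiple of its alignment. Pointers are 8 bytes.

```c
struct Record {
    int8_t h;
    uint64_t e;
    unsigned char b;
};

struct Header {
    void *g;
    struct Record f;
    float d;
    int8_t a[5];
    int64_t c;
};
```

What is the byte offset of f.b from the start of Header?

Record: h at 0 (size 1, align 1) → ends 1; pad 7 to align 8 for e; e at 8 (size 8, align 8) → ends 16; b at 16 (size 1, align 1) → ends 17; tail pad 7 to reach multiple of 8; total 24 bytes, alignment 8
g at 0 (size 8, align 8) → ends 8
f at 8 (size 24, align 8) → ends 32
within Record: b at 16
8 + 16 = 24

24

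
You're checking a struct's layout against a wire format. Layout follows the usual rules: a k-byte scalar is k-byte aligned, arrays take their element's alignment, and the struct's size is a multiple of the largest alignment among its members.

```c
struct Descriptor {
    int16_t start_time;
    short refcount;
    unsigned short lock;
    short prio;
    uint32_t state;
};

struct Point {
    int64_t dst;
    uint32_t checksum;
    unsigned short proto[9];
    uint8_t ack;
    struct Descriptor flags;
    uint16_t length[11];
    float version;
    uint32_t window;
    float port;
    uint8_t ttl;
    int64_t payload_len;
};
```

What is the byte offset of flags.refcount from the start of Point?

34

Descriptor: start_time at 0 (size 2, align 2) → ends 2; refcount at 2 (size 2, align 2) → ends 4; lock at 4 (size 2, align 2) → ends 6; prio at 6 (size 2, align 2) → ends 8; state at 8 (size 4, align 4) → ends 12; total 12 bytes, alignment 4
dst at 0 (size 8, align 8) → ends 8
checksum at 8 (size 4, align 4) → ends 12
proto at 12 (size 18, align 2) → ends 30
ack at 30 (size 1, align 1) → ends 31
pad 1 to align 4 for flags
flags at 32 (size 12, align 4) → ends 44
within Descriptor: refcount at 2
32 + 2 = 34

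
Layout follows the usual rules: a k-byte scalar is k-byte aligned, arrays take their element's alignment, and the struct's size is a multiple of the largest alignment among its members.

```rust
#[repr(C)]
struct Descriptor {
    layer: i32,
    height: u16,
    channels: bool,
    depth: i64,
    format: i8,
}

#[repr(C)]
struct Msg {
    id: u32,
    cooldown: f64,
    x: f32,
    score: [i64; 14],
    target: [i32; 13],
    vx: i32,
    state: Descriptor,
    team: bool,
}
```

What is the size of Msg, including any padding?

Descriptor: @0: layer [4B, align 4] → 4; @4: height [2B, align 2] → 6; @6: channels [1B, align 1] → 7; +1 pad (align 8); @8: depth [8B, align 8] → 16; @16: format [1B, align 1] → 17; +7 tail pad (align 8); size 24, align 8
@0: id [4B, align 4] → 4
+4 pad (align 8)
@8: cooldown [8B, align 8] → 16
@16: x [4B, align 4] → 20
+4 pad (align 8)
@24: score [112B, align 8] → 136
@136: target [52B, align 4] → 188
@188: vx [4B, align 4] → 192
@192: state [24B, align 8] → 216
@216: team [1B, align 1] → 217
+7 tail pad (align 8)
size 224, align 8

224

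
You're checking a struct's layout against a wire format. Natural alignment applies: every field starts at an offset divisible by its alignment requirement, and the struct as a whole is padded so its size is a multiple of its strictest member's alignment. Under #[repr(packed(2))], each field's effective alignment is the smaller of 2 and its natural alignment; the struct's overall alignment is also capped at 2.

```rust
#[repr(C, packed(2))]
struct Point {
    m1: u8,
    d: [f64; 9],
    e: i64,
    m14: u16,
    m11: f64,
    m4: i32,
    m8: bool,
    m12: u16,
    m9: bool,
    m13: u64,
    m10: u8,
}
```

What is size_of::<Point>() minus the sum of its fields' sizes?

m1 at 0 (size 1, align 1) → ends 1
pad 1 to align 2 for d
d at 2 (size 72, align 2) → ends 74
e at 74 (size 8, align 2) → ends 82
m14 at 82 (size 2, align 2) → ends 84
m11 at 84 (size 8, align 2) → ends 92
m4 at 92 (size 4, align 2) → ends 96
m8 at 96 (size 1, align 1) → ends 97
pad 1 to align 2 for m12
m12 at 98 (size 2, align 2) → ends 100
m9 at 100 (size 1, align 1) → ends 101
pad 1 to align 2 for m13
m13 at 102 (size 8, align 2) → ends 110
m10 at 110 (size 1, align 1) → ends 111
tail pad 1 to reach multiple of 2
total 112 bytes, alignment 2
data bytes 108, size 112 → padding 4

4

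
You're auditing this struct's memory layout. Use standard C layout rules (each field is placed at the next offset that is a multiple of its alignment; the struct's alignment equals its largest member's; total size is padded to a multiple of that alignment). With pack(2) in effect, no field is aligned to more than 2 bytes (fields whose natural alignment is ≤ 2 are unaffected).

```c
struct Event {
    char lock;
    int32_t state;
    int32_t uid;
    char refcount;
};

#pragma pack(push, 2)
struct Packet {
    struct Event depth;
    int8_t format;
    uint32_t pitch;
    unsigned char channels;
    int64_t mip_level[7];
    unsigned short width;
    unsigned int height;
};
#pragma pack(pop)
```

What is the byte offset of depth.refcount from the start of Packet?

Event: 0..1  lock  (1B, 1-aligned); 1..4  -- padding (3B); 4..8  state  (4B, 4-aligned); 8..12  uid  (4B, 4-aligned); 12..13  refcount  (1B, 1-aligned); 13..16  -- tail padding (3B); sizeof = 16, alignof = 4
0..16  depth  (16B, 2-aligned)
within Event: refcount at 12
0 + 12 = 12

12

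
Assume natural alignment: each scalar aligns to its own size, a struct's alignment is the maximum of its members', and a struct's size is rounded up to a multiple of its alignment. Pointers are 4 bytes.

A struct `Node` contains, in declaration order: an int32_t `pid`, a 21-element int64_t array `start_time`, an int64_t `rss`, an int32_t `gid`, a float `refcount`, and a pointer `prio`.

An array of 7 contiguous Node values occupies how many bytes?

@0: pid [4B, align 4] → 4
+4 pad (align 8)
@8: start_time [168B, align 8] → 176
@176: rss [8B, align 8] → 184
@184: gid [4B, align 4] → 188
@188: refcount [4B, align 4] → 192
@192: prio [4B, align 4] → 196
+4 tail pad (align 8)
size 200, align 8
array of 7: 7 × 200 = 1400

1400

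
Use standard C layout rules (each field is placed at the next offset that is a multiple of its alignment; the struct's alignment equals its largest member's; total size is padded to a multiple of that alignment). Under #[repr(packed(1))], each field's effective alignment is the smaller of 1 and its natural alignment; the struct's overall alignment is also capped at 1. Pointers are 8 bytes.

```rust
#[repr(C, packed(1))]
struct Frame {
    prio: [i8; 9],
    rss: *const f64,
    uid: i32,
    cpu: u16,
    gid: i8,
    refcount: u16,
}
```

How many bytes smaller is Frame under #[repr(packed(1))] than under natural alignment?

natural layout:
  prio at 0 (size 9, align 1) → ends 9
  pad 7 to align 8 for rss
  rss at 16 (size 8, align 8) → ends 24
  uid at 24 (size 4, align 4) → ends 28
  cpu at 28 (size 2, align 2) → ends 30
  gid at 30 (size 1, align 1) → ends 31
  pad 1 to align 2 for refcount
  refcount at 32 (size 2, align 2) → ends 34
  tail pad 6 to reach multiple of 8
  total 40 bytes, alignment 8
packed(1) layout:
  prio at 0 (size 9, align 1) → ends 9
  rss at 9 (size 8, align 1) → ends 17
  uid at 17 (size 4, align 1) → ends 21
  cpu at 21 (size 2, align 1) → ends 23
  gid at 23 (size 1, align 1) → ends 24
  refcount at 24 (size 2, align 1) → ends 26
  total 26 bytes, alignment 1
40 − 26 = 14

14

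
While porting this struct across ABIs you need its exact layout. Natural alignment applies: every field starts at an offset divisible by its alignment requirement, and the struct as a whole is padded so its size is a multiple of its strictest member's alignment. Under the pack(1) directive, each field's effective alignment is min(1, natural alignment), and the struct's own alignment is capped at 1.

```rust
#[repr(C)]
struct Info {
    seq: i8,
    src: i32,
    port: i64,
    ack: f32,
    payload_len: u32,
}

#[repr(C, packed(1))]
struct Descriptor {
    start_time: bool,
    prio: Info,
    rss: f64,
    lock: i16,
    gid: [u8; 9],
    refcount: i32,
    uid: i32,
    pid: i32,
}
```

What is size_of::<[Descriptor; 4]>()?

224

Info: @0: seq [1B, align 1] → 1; +3 pad (align 4); @4: src [4B, align 4] → 8; @8: port [8B, align 8] → 16; @16: ack [4B, align 4] → 20; @20: payload_len [4B, align 4] → 24; size 24, align 8
@0: start_time [1B, align 1] → 1
@1: prio [24B, align 1] → 25
@25: rss [8B, align 1] → 33
@33: lock [2B, align 1] → 35
@35: gid [9B, align 1] → 44
@44: refcount [4B, align 1] → 48
@48: uid [4B, align 1] → 52
@52: pid [4B, align 1] → 56
size 56, align 1
array of 4: 4 × 56 = 224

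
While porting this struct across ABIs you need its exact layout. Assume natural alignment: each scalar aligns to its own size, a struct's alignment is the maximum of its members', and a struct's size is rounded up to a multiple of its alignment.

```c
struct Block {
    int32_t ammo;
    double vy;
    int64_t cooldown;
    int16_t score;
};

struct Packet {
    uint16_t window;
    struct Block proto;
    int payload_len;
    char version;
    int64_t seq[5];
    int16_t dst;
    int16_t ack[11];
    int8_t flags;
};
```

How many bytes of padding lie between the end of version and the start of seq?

Block: ammo at 0 (size 4, align 4) → ends 4; pad 4 to align 8 for vy; vy at 8 (size 8, align 8) → ends 16; cooldown at 16 (size 8, align 8) → ends 24; score at 24 (size 2, align 2) → ends 26; tail pad 6 to reach multiple of 8; total 32 bytes, alignment 8
window at 0 (size 2, align 2) → ends 2
pad 6 to align 8 for proto
proto at 8 (size 32, align 8) → ends 40
payload_len at 40 (size 4, align 4) → ends 44
version at 44 (size 1, align 1) → ends 45
pad 3 to align 8 for seq
seq at 48 (size 40, align 8) → ends 88

3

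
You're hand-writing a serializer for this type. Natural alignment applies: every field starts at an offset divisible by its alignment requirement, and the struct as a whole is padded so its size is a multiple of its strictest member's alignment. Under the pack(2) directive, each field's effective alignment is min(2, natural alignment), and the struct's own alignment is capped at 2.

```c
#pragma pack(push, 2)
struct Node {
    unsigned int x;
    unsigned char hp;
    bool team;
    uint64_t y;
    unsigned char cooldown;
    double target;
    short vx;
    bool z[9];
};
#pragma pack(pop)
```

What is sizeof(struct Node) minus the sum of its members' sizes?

@0: x [4B, align 2] → 4
@4: hp [1B, align 1] → 5
@5: team [1B, align 1] → 6
@6: y [8B, align 2] → 14
@14: cooldown [1B, align 1] → 15
+1 pad (align 2)
@16: target [8B, align 2] → 24
@24: vx [2B, align 2] → 26
@26: z [9B, align 1] → 35
+1 tail pad (align 2)
size 36, align 2
data bytes 34, size 36 → padding 2

2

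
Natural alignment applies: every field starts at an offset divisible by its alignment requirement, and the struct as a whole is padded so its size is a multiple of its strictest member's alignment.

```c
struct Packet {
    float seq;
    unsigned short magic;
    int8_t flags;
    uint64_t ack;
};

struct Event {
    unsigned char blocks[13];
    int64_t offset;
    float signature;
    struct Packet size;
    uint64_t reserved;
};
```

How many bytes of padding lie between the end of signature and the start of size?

4

Packet: @0: seq [4B, align 4] → 4; @4: magic [2B, align 2] → 6; @6: flags [1B, align 1] → 7; +1 pad (align 8); @8: ack [8B, align 8] → 16; size 16, align 8
@0: blocks [13B, align 1] → 13
+3 pad (align 8)
@16: offset [8B, align 8] → 24
@24: signature [4B, align 4] → 28
+4 pad (align 8)
@32: size [16B, align 8] → 48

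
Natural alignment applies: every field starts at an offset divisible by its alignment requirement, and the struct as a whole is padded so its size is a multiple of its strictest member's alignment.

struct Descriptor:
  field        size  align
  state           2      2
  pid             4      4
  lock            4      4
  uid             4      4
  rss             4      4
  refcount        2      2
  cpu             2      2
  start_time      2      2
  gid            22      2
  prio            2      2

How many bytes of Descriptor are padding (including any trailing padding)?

4

state at 0 (size 2, align 2) → ends 2
pad 2 to align 4 for pid
pid at 4 (size 4, align 4) → ends 8
lock at 8 (size 4, align 4) → ends 12
uid at 12 (size 4, align 4) → ends 16
rss at 16 (size 4, align 4) → ends 20
refcount at 20 (size 2, align 2) → ends 22
cpu at 22 (size 2, align 2) → ends 24
start_time at 24 (size 2, align 2) → ends 26
gid at 26 (size 22, align 2) → ends 48
prio at 48 (size 2, align 2) → ends 50
tail pad 2 to reach multiple of 4
total 52 bytes, alignment 4
data bytes 48, size 52 → padding 4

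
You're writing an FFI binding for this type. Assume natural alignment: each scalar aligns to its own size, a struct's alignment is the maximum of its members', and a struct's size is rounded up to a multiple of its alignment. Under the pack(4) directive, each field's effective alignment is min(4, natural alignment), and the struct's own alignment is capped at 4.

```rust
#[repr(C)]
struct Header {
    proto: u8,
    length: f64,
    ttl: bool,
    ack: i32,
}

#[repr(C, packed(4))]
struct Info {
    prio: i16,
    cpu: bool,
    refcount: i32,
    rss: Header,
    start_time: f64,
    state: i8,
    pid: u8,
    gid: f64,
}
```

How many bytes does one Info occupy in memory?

Header: 0..1  proto  (1B, 1-aligned); 1..8  -- padding (7B); 8..16  length  (8B, 8-aligned); 16..17  ttl  (1B, 1-aligned); 17..20  -- padding (3B); 20..24  ack  (4B, 4-aligned); sizeof = 24, alignof = 8
0..2  prio  (2B, 2-aligned)
2..3  cpu  (1B, 1-aligned)
3..4  -- padding (1B)
4..8  refcount  (4B, 4-aligned)
8..32  rss  (24B, 4-aligned)
32..40  start_time  (8B, 4-aligned)
40..41  state  (1B, 1-aligned)
41..42  pid  (1B, 1-aligned)
42..44  -- padding (2B)
44..52  gid  (8B, 4-aligned)
sizeof = 52, alignof = 4

52 bytes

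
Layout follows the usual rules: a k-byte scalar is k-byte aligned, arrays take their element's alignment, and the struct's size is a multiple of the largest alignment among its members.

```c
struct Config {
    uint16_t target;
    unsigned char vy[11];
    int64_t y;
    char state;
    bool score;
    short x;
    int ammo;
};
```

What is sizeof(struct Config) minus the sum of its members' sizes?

0..2  target  (2B, 2-aligned)
2..13  vy  (11B, 1-aligned)
13..16  -- padding (3B)
16..24  y  (8B, 8-aligned)
24..25  state  (1B, 1-aligned)
25..26  score  (1B, 1-aligned)
26..28  x  (2B, 2-aligned)
28..32  ammo  (4B, 4-aligned)
sizeof = 32, alignof = 8
data bytes 29, size 32 → padding 3

3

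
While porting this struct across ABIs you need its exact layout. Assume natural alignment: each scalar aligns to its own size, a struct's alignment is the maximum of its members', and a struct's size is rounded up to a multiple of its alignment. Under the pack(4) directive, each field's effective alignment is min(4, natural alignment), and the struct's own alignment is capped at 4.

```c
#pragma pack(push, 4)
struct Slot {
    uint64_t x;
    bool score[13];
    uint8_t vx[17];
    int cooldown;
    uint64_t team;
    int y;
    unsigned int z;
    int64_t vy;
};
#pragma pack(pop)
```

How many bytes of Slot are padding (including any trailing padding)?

2

x at 0 (size 8, align 4) → ends 8
score at 8 (size 13, align 1) → ends 21
vx at 21 (size 17, align 1) → ends 38
pad 2 to align 4 for cooldown
cooldown at 40 (size 4, align 4) → ends 44
team at 44 (size 8, align 4) → ends 52
y at 52 (size 4, align 4) → ends 56
z at 56 (size 4, align 4) → ends 60
vy at 60 (size 8, align 4) → ends 68
total 68 bytes, alignment 4
data bytes 66, size 68 → padding 2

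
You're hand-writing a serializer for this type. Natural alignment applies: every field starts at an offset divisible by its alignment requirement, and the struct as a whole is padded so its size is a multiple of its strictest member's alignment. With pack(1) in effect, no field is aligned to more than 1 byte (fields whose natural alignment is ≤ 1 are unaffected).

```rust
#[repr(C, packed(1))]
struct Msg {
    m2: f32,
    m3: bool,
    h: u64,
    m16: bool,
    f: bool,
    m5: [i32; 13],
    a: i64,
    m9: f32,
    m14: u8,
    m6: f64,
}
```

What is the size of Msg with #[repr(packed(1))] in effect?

m2 at 0 (size 4, align 1) → ends 4
m3 at 4 (size 1, align 1) → ends 5
h at 5 (size 8, align 1) → ends 13
m16 at 13 (size 1, align 1) → ends 14
f at 14 (size 1, align 1) → ends 15
m5 at 15 (size 52, align 1) → ends 67
a at 67 (size 8, align 1) → ends 75
m9 at 75 (size 4, align 1) → ends 79
m14 at 79 (size 1, align 1) → ends 80
m6 at 80 (size 8, align 1) → ends 88
total 88 bytes, alignment 1

88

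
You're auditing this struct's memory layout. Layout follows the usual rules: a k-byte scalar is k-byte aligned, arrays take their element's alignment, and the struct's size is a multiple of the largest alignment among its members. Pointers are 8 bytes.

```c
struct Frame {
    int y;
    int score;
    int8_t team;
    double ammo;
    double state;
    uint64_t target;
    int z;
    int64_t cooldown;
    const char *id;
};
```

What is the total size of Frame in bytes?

y at 0 (size 4, align 4) → ends 4
score at 4 (size 4, align 4) → ends 8
team at 8 (size 1, align 1) → ends 9
pad 7 to align 8 for ammo
ammo at 16 (size 8, align 8) → ends 24
state at 24 (size 8, align 8) → ends 32
target at 32 (size 8, align 8) → ends 40
z at 40 (size 4, align 4) → ends 44
pad 4 to align 8 for cooldown
cooldown at 48 (size 8, align 8) → ends 56
id at 56 (size 8, align 8) → ends 64
total 64 bytes, alignment 8

64 bytes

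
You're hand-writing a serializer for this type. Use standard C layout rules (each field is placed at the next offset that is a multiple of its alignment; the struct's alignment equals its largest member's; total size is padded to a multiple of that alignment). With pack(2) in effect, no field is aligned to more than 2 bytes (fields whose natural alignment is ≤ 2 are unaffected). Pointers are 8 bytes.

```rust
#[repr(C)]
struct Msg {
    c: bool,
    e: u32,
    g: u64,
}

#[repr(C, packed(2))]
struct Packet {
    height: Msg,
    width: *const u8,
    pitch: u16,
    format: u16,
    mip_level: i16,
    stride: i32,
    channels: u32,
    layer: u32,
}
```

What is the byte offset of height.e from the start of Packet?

4

Msg: c at 0 (size 1, align 1) → ends 1; pad 3 to align 4 for e; e at 4 (size 4, align 4) → ends 8; g at 8 (size 8, align 8) → ends 16; total 16 bytes, alignment 8
height at 0 (size 16, align 2) → ends 16
within Msg: e at 4
0 + 4 = 4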